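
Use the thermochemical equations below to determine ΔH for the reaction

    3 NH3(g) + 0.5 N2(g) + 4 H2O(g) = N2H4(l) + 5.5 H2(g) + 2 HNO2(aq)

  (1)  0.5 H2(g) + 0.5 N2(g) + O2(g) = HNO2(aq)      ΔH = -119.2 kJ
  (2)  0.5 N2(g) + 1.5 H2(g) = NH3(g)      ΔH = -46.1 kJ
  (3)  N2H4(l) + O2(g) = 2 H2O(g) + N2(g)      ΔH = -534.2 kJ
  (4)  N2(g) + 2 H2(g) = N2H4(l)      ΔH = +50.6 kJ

(1) × 2: (2)·(-119.2) = -238.4 kJ
(2) reversed and × 3: (-3)·(-46.1) = +138.3 kJ
(3) reversed and × 2: (-2)·(-534.2) = +1068.4 kJ
(4) reversed: -50.6 kJ
Since enthalpy is a state function, ΔH = (-238.4) + (+138.3) + (+1068.4) + (-50.6) = 917.7 kJ

ΔH = 917.7 kJ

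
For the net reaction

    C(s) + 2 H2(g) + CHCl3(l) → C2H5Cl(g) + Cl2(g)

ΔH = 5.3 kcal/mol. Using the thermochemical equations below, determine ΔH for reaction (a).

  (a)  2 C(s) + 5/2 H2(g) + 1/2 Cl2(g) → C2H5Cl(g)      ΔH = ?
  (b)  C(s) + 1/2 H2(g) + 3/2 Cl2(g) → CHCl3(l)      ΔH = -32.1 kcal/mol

(a) as written: contributes x
(b) reversed: +32.1 kcal/mol
+5.3 = (+32.1) + x
x = (+5.3 − (+32.1)) / (1) = -26.8 kcal/mol

ΔH = -26.8 kcal/mol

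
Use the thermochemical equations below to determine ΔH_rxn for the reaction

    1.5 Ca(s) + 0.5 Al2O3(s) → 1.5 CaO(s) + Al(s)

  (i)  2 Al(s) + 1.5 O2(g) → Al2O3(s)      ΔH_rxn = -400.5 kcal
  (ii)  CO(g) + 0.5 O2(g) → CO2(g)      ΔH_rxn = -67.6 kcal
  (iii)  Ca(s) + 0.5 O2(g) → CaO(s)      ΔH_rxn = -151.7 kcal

(i) reversed and × 1/2 (reverse to put Al2O3(s) on the reactant side; ×1/2 to match 1/2 Al2O3(s) in the target): (-1/2)·(-400.5) = +200.25 kcal
(ii): not needed (CO2(g) appears nowhere else).
(iii) × 3/2 (×3/2 to match 3/2 CaO(s) in the target): (3/2)·(-151.7) = -227.55 kcal
ΔH_rxn = (-1/2)·(-400.5) + (3/2)·(-151.7) = -27.3 kcal

ΔH_rxn = -27.3 kcal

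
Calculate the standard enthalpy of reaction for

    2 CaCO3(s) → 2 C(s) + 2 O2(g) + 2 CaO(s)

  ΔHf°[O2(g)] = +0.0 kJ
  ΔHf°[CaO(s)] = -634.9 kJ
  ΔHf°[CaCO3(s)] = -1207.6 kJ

ΔH°rxn = 1145.4 kJ

Products: 2·(+0.0) + 2·(+0.0) + 2·(-634.9) = -1269.8
Reactants: 2·(-1207.6) = -2415.2
ΔH°rxn = (-1269.8) − (-2415.2) = 1145.4 kJ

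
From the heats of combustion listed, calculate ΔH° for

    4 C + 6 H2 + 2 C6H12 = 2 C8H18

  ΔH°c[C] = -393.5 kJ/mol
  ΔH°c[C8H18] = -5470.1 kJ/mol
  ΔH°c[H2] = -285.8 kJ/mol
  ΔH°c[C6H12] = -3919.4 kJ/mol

ΔH° = -187.4 kJ/mol

Using ΔH = Σ nΔHc°(reactants) − Σ nΔHc°(products):
= [4·(-393.5) + 6·(-285.8) + 2·(-3919.4)] − [2·(-5470.1)]
= -187.4 kJ/mol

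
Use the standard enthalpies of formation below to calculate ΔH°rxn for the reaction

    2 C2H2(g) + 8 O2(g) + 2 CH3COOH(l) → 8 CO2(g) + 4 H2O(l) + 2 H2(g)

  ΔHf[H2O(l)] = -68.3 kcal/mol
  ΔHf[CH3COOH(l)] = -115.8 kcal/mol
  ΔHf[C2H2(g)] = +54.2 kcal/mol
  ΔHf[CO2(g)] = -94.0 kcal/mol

ΔH°rxn = -902.0 kcal/mol

ΔH°rxn = Σ nΔHf°(products) − Σ nΔHf°(reactants).
Products: 8·(-94.0) + 4·(-68.3) + 2·(+0.0) = -1025.2
Reactants: 2·(+54.2) + 8·(+0.0) + 2·(-115.8) = -123.2
ΔH°rxn = (-1025.2) − (-123.2) = -902.0 kcal/mol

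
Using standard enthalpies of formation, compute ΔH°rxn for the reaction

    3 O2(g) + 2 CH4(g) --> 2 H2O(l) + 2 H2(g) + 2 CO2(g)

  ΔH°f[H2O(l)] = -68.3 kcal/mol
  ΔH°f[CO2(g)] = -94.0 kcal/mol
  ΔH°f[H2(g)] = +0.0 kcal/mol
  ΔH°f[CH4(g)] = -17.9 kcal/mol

ΔH°rxn = Σ nΔHf°(products) − Σ nΔHf°(reactants).
Products: 2·(-68.3) + 2·(+0.0) + 2·(-94.0) = -324.6
Reactants: 3·(+0.0) + 2·(-17.9) = -35.8
ΔH°rxn = (-324.6) − (-35.8) = -288.8 kcal/mol

ΔH°rxn = -288.8 kcal/mol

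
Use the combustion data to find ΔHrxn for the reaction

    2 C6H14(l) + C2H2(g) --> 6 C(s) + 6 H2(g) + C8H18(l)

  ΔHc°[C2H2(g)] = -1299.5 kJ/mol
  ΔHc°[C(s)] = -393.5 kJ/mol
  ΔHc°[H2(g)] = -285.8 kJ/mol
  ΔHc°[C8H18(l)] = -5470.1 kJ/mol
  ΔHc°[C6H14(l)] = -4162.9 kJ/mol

ΔHrxn = -79.4 kJ/mol

Using ΔH = Σ nΔHc°(reactants) − Σ nΔHc°(products):
= [2·(-4162.9) + 1·(-1299.5)] − [6·(-393.5) + 6·(-285.8) + 1·(-5470.1)]
= -79.4 kJ/mol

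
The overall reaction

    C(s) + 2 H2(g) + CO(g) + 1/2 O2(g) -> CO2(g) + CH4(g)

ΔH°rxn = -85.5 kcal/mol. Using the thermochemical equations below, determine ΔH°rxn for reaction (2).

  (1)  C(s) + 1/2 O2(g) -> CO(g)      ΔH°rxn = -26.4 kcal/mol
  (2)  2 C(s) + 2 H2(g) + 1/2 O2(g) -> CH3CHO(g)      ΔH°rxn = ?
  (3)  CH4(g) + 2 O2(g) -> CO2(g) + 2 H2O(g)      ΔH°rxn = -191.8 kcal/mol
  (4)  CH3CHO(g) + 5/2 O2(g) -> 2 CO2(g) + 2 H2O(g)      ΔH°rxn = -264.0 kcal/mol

(1) reversed (reverse to put CO(g) on the reactant side): +26.4 kcal/mol
(2) as written (H2(g) already on the reactant side): contributes x
(3) reversed (CH4(g) must end up as a product): +191.8 kcal/mol
(4) as written: -264.0 kcal/mol
-85.5 = (+26.4) + (+191.8) + (-264.0) + x
x = (-85.5 − (-45.8)) / (1) = -39.7 kcal/mol

ΔH°rxn = -39.7 kcal/mol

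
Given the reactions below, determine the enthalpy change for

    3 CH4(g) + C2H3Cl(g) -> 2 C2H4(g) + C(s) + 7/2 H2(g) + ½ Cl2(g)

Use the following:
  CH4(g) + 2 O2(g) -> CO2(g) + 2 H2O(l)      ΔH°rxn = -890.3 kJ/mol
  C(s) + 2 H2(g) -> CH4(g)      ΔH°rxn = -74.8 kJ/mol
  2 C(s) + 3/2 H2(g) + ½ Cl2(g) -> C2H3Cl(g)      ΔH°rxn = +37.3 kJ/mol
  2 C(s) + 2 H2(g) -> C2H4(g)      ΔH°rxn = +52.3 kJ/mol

ΔH°rxn = 291.7 kJ/mol

equation 1: not needed.
equation 2 reversed and × 3: (-3)·(-74.8) = +224.4 kJ/mol
equation 3 reversed: -37.3 kJ/mol
equation 4 × 2: (2)·(+52.3) = +104.6 kJ/mol
Since enthalpy is a state function, ΔH°rxn = (+224.4) + (-37.3) + (+104.6) = 291.7 kJ/mol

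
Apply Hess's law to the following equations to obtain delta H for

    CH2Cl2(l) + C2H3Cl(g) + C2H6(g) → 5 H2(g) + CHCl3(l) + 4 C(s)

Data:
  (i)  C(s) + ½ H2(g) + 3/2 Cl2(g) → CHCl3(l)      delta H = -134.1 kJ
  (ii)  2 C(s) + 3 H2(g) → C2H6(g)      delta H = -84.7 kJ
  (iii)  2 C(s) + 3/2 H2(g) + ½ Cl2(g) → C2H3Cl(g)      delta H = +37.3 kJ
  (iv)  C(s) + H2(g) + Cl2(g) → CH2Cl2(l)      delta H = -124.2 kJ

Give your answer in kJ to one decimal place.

delta H = 37.5 kJ

(i) as written: -134.1 kJ
(ii) reversed: +84.7 kJ
(iii) reversed: -37.3 kJ
(iv) reversed: +124.2 kJ
delta H = (-134.1) + (+84.7) + (-37.3) + (+124.2) = 37.5 kJ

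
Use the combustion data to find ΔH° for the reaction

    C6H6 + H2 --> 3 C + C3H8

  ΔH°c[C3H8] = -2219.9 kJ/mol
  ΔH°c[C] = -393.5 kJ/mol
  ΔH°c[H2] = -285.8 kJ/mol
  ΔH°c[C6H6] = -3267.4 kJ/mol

Using ΔH = Σ nΔHc°(reactants) − Σ nΔHc°(products):
= [1·(-3267.4) + 1·(-285.8)] − [3·(-393.5) + 1·(-2219.9)]
= -152.8 kJ/mol

ΔH° = -152.8 kJ/mol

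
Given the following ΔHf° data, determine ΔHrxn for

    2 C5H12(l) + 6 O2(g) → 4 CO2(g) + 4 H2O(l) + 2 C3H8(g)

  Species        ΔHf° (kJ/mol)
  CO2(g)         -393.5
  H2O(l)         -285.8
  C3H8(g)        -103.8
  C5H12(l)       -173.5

Products: 4·(-393.5) + 4·(-285.8) + 2·(-103.8) = -2924.8
Reactants: 2·(-173.5) + 6·(+0.0) = -347.0
ΔHrxn = (-2924.8) − (-347.0) = -2577.8 kJ/mol

ΔHrxn = -2577.8 kJ/mol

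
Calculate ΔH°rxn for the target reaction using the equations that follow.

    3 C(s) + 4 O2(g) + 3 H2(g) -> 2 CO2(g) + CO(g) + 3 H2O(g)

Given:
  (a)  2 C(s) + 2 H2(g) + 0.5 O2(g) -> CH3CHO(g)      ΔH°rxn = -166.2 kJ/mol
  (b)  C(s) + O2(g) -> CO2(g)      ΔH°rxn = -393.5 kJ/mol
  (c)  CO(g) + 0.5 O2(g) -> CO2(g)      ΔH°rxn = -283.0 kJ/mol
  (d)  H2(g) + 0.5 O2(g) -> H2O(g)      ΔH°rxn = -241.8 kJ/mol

(a): not needed (CH3CHO(g) appears nowhere else).
(b) × 3: (3)·(-393.5) = -1180.5 kJ/mol
(c) reversed (CO(g) must end up as a product): +283.0 kJ/mol
(d) × 3 (scale by 3 for the 3 H2O(g)): (3)·(-241.8) = -725.4 kJ/mol
Since enthalpy is a state function, ΔH°rxn = (-1180.5) + (+283.0) + (-725.4) = -1622.9 kJ/mol

ΔH°rxn = -1622.9 kJ/mol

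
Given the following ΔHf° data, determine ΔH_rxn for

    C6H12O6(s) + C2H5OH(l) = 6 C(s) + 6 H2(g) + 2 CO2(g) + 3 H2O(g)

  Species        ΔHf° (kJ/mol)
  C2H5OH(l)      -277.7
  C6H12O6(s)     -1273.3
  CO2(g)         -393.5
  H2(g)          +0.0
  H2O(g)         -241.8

Products: 6·(+0.0) + 6·(+0.0) + 2·(-393.5) + 3·(-241.8) = -1512.4
Reactants: 1·(-1273.3) + 1·(-277.7) = -1551.0
ΔH_rxn = (-1512.4) − (-1551.0) = 38.6 kJ/mol

ΔH_rxn = 38.6 kJ/mol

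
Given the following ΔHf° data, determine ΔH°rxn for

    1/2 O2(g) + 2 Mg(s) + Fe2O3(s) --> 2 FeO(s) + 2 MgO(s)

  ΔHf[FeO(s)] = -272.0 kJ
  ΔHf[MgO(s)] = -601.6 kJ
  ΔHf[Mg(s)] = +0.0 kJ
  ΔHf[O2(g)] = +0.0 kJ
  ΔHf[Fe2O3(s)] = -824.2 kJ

ΔH°rxn = -923.0 kJ

Products: 2·(-272.0) + 2·(-601.6) = -1747.2
Reactants: 1/2·(+0.0) + 2·(+0.0) + 1·(-824.2) = -824.2
ΔH°rxn = (-1747.2) − (-824.2) = -923.0 kJ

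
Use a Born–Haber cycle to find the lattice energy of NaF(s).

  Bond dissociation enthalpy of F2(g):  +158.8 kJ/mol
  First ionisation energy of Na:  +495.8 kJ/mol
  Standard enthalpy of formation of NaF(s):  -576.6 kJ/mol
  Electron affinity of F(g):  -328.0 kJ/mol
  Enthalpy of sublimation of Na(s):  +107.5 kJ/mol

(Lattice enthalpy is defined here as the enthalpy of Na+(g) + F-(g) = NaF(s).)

U = -931.3 kJ/mol

ΔHf° = 1·ΔHsub + 1·(ΣIE) + 1/2·D(F2) + 1·EA + U
-576.6 = 1·(+107.5) + 1·(+495.8) + 1/2·(+158.8) + 1·(-328.0) + U
U = -576.6 − (+354.7) = -931.3 kJ/mol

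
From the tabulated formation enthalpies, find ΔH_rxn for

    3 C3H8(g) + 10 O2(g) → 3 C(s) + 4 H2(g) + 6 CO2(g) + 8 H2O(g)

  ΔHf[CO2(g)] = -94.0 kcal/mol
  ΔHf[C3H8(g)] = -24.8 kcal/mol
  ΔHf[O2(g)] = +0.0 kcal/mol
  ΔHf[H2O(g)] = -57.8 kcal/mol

ΔH_rxn = -952.0 kcal/mol

Products: 3·(+0.0) + 4·(+0.0) + 6·(-94.0) + 8·(-57.8) = -1026.4
Reactants: 3·(-24.8) + 10·(+0.0) = -74.4
ΔH_rxn = (-1026.4) − (-74.4) = -952.0 kcal/mol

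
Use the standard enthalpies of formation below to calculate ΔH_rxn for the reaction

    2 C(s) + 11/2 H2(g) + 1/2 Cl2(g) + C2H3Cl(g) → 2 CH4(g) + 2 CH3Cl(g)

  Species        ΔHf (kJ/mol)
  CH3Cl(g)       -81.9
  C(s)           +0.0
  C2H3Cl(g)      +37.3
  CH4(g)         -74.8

ΔH_rxn = -350.7 kJ/mol

Products: 2·(-74.8) + 2·(-81.9) = -313.4
Reactants: 2·(+0.0) + 11/2·(+0.0) + 1/2·(+0.0) + 1·(+37.3) = +37.3
ΔH_rxn = (-313.4) − (+37.3) = -350.7 kJ/mol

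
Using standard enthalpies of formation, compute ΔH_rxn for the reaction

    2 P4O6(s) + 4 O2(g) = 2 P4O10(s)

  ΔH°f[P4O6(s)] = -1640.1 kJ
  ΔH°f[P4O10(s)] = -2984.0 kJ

ΔH_rxn = -2687.8 kJ

Products: 2·(-2984.0) = -5968.0
Reactants: 2·(-1640.1) + 4·(+0.0) = -3280.2
ΔH_rxn = (-5968.0) − (-3280.2) = -2687.8 kJ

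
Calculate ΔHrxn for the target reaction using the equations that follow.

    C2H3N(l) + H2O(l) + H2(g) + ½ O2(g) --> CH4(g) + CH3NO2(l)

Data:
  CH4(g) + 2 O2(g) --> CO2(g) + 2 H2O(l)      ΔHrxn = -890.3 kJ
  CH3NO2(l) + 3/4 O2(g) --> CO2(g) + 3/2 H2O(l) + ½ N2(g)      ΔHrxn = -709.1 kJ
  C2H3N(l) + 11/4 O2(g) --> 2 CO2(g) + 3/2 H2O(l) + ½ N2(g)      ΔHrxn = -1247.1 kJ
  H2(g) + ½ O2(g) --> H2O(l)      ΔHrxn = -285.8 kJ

equation 1 reversed: +890.3 kJ
equation 2 reversed: +709.1 kJ
equation 3 as written: -1247.1 kJ
equation 4 as written: -285.8 kJ
Summing the manipulated equations, ΔHrxn = (-1)·(-890.3) + (-1)·(-709.1) + (1)·(-1247.1) + (1)·(-285.8) = 66.5 kJ

ΔHrxn = 66.5 kJ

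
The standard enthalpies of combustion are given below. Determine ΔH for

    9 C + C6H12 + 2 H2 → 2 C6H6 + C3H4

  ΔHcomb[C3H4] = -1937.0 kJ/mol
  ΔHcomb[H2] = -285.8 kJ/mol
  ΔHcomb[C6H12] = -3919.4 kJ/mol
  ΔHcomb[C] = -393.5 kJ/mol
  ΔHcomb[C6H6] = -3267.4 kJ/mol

ΔH = 439.3 kJ/mol

Using ΔH = Σ nΔHc°(reactants) − Σ nΔHc°(products):
= [9·(-393.5) + 1·(-3919.4) + 2·(-285.8)] − [2·(-3267.4) + 1·(-1937.0)]
= 439.3 kJ/mol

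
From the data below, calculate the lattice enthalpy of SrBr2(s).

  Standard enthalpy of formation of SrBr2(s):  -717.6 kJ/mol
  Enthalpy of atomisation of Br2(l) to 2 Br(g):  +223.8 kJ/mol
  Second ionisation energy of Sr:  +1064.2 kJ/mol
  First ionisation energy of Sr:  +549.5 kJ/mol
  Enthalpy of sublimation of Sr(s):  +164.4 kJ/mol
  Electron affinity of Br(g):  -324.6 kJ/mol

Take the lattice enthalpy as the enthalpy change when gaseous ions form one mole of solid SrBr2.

ΔHf° = 1·ΔHsub + 1·(ΣIE) + 1·D(Br2) + 2·EA + U
-717.6 = 1·(+164.4) + 1·(+1613.7) + 1·(+223.8) + 2·(-324.6) + U
U = -717.6 − (+1352.7) = -2070.3 kJ/mol

U = -2070.3 kJ/mol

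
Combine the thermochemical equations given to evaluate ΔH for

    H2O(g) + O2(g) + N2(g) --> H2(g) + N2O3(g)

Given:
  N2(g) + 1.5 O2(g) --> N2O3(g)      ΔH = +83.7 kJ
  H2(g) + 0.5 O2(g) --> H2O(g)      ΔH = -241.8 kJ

ΔH = 325.5 kJ

equation 1 as written: +83.7 kJ
equation 2 reversed: +241.8 kJ
By Hess's law, ΔH = (+83.7) + (+241.8) = 325.5 kJ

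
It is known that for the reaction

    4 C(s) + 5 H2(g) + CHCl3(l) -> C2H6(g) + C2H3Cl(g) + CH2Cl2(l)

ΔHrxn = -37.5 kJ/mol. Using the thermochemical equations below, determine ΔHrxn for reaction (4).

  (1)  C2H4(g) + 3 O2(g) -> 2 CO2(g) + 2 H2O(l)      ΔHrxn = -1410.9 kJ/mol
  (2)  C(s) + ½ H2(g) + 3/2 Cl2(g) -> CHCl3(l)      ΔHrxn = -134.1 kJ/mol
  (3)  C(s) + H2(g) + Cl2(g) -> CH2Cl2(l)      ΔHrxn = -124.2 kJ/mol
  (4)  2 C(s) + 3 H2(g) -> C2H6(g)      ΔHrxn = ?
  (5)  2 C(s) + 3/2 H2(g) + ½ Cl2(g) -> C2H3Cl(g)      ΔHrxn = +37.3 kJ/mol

ΔHrxn = -84.7 kJ/mol

(1): not needed (H2O(l) appears nowhere else).
(2) reversed (reverse to put CHCl3(l) on the reactant side): +134.1 kJ/mol
(3) as written (CH2Cl2(l) already on the product side): -124.2 kJ/mol
(4) as written (C2H6(g) already on the product side): contributes x
(5) as written (C2H3Cl(g) already on the product side): +37.3 kJ/mol
-37.5 = (+134.1) + (-124.2) + (+37.3) + x
x = (-37.5 − (+47.2)) / (1) = -84.7 kJ/mol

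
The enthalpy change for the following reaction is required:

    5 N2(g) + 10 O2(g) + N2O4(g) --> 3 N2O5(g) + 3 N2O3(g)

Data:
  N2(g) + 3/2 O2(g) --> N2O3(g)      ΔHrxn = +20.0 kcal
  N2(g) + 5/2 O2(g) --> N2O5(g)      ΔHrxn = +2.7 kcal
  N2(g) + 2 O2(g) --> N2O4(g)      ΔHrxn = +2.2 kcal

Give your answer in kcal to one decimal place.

ΔHrxn = 65.9 kcal

equation 1 × 3 (×3 to match 3 N2O3(g) in the target): (3)·(+20.0) = +60.0 kcal
equation 2 × 3 (×3 to match 3 N2O5(g) in the target): (3)·(+2.7) = +8.1 kcal
equation 3 reversed (N2O4(g) must end up as a reactant): -2.2 kcal
ΔHrxn = (3)·(+20.0) + (3)·(+2.7) + (-1)·(+2.2) = 65.9 kcal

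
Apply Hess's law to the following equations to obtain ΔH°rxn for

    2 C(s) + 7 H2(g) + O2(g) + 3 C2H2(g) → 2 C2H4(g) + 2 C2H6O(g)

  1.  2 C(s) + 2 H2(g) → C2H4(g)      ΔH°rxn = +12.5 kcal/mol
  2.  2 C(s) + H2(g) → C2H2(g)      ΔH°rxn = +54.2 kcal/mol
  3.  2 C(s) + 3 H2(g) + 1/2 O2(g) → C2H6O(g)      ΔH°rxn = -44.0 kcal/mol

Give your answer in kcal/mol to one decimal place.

ΔH°rxn = -225.6 kcal/mol

eq. 1 × 2: (2)·(+12.5) = +25.0 kcal/mol
eq. 2 reversed and × 3: (-3)·(+54.2) = -162.6 kcal/mol
eq. 3 × 2: (2)·(-44.0) = -88.0 kcal/mol
ΔH°rxn = (2)·(+12.5) + (-3)·(+54.2) + (2)·(-44.0) = -225.6 kcal/mol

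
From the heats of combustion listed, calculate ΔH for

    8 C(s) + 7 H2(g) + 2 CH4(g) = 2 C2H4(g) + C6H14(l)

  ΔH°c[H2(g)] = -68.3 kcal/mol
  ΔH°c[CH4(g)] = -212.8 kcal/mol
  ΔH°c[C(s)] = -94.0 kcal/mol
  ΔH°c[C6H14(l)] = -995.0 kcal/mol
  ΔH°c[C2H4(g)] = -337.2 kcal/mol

ΔH = 13.7 kcal/mol

With combustion enthalpies, reactants minus products:
= [8·(-94.0) + 7·(-68.3) + 2·(-212.8)] − [2·(-337.2) + 1·(-995.0)]
= 13.7 kcal/mol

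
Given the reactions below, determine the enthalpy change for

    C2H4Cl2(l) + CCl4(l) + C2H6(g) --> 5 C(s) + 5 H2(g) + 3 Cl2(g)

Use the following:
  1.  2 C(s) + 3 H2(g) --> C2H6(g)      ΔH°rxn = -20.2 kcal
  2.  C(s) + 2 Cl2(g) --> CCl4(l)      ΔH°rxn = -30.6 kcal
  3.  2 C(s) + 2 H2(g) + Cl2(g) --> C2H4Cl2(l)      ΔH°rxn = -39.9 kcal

eq. 1 reversed: +20.2 kcal
eq. 2 reversed: +30.6 kcal
eq. 3 reversed: +39.9 kcal
Combining the equations, ΔH°rxn = (+20.2) + (+30.6) + (+39.9) = 90.7 kcal

ΔH°rxn = 90.7 kcal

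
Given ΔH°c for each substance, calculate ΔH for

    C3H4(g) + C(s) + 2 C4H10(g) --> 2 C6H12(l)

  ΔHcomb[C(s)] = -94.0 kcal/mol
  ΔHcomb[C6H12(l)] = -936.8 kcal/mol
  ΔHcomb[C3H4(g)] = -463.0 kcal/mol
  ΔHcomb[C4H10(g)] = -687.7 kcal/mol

ΔH = -58.8 kcal/mol

Using ΔH = Σ nΔHc°(reactants) − Σ nΔHc°(products):
= [1·(-463.0) + 1·(-94.0) + 2·(-687.7)] − [2·(-936.8)]
= -58.8 kcal/mol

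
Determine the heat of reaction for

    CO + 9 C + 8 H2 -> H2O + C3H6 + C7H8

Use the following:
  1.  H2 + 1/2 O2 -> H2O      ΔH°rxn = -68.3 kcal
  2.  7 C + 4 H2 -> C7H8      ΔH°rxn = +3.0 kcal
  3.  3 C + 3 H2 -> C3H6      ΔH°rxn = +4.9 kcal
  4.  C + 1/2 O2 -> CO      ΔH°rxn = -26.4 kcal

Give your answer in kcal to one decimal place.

eq. 1 as written (H2O already on the product side): -68.3 kcal
eq. 2 as written (C7H8 already on the product side): +3.0 kcal
eq. 3 as written (C3H6 already on the product side): +4.9 kcal
eq. 4 reversed (CO must end up as a reactant): +26.4 kcal
By Hess's law, ΔH°rxn = (1)·(-68.3) + (1)·(+3.0) + (1)·(+4.9) + (-1)·(-26.4) = -34.0 kcal

ΔH°rxn = -34.0 kcal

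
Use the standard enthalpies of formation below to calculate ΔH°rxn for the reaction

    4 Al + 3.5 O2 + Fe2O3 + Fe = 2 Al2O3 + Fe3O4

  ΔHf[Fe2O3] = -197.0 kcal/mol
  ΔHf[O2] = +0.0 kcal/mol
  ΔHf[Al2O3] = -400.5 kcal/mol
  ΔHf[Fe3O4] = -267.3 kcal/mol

ΔH°rxn = -871.3 kcal/mol

Products: 2·(-400.5) + 1·(-267.3) = -1068.3
Reactants: 4·(+0.0) + 7/2·(+0.0) + 1·(-197.0) + 1·(+0.0) = -197.0
ΔH°rxn = (-1068.3) − (-197.0) = -871.3 kcal/mol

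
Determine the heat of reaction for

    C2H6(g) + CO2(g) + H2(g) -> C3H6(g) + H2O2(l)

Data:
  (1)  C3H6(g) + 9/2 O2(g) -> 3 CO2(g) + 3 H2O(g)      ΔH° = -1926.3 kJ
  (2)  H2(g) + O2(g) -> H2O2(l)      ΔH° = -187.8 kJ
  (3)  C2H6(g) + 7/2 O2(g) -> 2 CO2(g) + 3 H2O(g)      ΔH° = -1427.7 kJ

ΔH° = 310.8 kJ

(1) reversed (reverse to put C3H6(g) on the product side): +1926.3 kJ
(2) as written (H2O2(l) already on the product side): -187.8 kJ
(3) as written (C2H6(g) already on the reactant side): -1427.7 kJ
By Hess's law, ΔH° = (-1)·(-1926.3) + (1)·(-187.8) + (1)·(-1427.7) = 310.8 kJ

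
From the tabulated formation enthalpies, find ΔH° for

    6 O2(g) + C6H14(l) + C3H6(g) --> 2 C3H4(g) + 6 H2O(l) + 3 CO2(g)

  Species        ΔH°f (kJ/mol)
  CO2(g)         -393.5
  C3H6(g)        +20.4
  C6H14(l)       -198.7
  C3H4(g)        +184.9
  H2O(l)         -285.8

ΔH° = -2347.2 kJ/mol

ΔH°rxn = Σ nΔHf°(products) − Σ nΔHf°(reactants).
Products: 2·(+184.9) + 6·(-285.8) + 3·(-393.5) = -2525.5
Reactants: 6·(+0.0) + 1·(-198.7) + 1·(+20.4) = -178.3
ΔH° = (-2525.5) − (-178.3) = -2347.2 kJ/mol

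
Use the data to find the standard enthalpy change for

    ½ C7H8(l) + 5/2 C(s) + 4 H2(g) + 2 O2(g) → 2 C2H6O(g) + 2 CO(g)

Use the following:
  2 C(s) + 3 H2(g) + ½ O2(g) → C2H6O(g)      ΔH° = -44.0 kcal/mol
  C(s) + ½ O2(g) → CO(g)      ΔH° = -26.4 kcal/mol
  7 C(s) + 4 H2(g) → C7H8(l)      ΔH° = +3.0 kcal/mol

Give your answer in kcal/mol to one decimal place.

ΔH° = -142.3 kcal/mol

equation 1 × 2: (2)·(-44.0) = -88.0 kcal/mol
equation 2 × 2: (2)·(-26.4) = -52.8 kcal/mol
equation 3 reversed and × 1/2: (-1/2)·(+3.0) = -1.5 kcal/mol
Combining the equations, ΔH° = (-88.0) + (-52.8) + (-1.5) = -142.3 kcal/mol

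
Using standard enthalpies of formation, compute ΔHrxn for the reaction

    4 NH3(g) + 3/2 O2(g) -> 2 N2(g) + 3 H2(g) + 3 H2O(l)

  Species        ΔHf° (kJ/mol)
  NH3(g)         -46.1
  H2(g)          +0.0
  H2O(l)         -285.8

Products: 2·(+0.0) + 3·(+0.0) + 3·(-285.8) = -857.4
Reactants: 4·(-46.1) + 3/2·(+0.0) = -184.4
ΔHrxn = (-857.4) − (-184.4) = -673.0 kJ/mol

ΔHrxn = -673.0 kJ/mol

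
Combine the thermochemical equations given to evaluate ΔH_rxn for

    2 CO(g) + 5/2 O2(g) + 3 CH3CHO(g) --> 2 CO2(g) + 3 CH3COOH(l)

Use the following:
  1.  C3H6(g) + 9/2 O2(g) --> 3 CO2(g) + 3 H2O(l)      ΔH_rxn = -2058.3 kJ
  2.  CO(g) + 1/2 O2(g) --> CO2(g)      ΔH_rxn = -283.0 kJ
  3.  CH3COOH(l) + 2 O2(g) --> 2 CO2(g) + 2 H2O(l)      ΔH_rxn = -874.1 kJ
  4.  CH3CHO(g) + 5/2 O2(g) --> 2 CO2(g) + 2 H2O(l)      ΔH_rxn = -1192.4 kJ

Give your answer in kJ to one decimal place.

ΔH_rxn = -1520.9 kJ

eq. 1: not needed.
eq. 2 × 2: (2)·(-283.0) = -566.0 kJ
eq. 3 reversed and × 3: (-3)·(-874.1) = +2622.3 kJ
eq. 4 × 3: (3)·(-1192.4) = -3577.2 kJ
By Hess's law, ΔH_rxn = (2)·(-283.0) + (-3)·(-874.1) + (3)·(-1192.4) = -1520.9 kJ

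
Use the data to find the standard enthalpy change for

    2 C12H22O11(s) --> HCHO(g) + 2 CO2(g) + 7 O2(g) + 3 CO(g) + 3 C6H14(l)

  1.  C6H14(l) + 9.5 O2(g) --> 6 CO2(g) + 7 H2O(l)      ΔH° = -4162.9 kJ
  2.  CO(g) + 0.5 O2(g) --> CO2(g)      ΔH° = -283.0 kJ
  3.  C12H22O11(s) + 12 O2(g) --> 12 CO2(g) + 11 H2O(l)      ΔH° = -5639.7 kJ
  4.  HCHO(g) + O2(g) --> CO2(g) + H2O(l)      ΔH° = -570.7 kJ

eq. 1 reversed and × 3: (-3)·(-4162.9) = +12488.7 kJ
eq. 2 reversed and × 3: (-3)·(-283.0) = +849.0 kJ
eq. 3 × 2: (2)·(-5639.7) = -11279.4 kJ
eq. 4 reversed: +570.7 kJ
By Hess's law, ΔH° = (+12488.7) + (+849.0) + (-11279.4) + (+570.7) = 2629.0 kJ

ΔH° = 2629.0 kJ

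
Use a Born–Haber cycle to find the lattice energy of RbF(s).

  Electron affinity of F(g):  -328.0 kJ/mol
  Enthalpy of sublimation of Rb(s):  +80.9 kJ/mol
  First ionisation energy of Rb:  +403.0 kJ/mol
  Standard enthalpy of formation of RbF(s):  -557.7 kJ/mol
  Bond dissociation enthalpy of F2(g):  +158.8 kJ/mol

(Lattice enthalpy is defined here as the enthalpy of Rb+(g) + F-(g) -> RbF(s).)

U = -793.0 kJ/mol

ΔHf° = 1·ΔHsub + 1·(ΣIE) + 1/2·D(F2) + 1·EA + U
-557.7 = 1·(+80.9) + 1·(+403.0) + 1/2·(+158.8) + 1·(-328.0) + U
U = -557.7 − (+235.3) = -793.0 kJ/mol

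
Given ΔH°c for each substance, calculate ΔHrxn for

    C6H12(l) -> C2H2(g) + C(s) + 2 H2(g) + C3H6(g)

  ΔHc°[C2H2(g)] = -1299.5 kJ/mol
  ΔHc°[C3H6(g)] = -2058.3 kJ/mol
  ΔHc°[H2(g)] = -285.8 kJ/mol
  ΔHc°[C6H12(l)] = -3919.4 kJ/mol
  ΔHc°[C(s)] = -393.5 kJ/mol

With combustion enthalpies, reactants minus products:
= [1·(-3919.4)] − [1·(-1299.5) + 1·(-393.5) + 2·(-285.8) + 1·(-2058.3)]
= 403.5 kJ/mol

ΔHrxn = 403.5 kJ/mol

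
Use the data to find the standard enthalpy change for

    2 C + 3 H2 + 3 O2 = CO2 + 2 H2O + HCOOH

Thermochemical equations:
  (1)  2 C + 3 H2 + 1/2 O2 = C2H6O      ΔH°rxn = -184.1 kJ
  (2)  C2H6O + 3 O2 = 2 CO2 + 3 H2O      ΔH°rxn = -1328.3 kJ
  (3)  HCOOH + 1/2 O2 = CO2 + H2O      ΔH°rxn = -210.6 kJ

(1) as written (C already on the reactant side): -184.1 kJ
(2) as written: -1328.3 kJ
(3) reversed (reverse to put HCOOH on the product side): +210.6 kJ
Since enthalpy is a state function, ΔH°rxn = (1)·(-184.1) + (1)·(-1328.3) + (-1)·(-210.6) = -1301.8 kJ

ΔH°rxn = -1301.8 kJ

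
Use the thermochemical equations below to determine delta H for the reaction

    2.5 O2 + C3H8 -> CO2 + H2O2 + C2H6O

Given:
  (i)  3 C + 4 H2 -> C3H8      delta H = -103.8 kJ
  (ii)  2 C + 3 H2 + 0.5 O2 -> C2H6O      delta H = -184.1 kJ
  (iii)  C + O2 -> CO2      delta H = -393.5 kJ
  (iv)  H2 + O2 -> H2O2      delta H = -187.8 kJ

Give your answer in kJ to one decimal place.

(i) reversed: +103.8 kJ
(ii) as written: -184.1 kJ
(iii) as written: -393.5 kJ
(iv) as written: -187.8 kJ
delta H = (-1)·(-103.8) + (1)·(-184.1) + (1)·(-393.5) + (1)·(-187.8) = -661.6 kJ

delta H = -661.6 kJ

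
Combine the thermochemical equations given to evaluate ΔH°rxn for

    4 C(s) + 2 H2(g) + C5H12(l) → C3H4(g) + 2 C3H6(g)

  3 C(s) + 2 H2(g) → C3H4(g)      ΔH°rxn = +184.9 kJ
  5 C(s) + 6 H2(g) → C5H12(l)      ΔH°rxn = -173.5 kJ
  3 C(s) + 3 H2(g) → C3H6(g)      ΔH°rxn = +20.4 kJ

equation 1 as written (C3H4(g) already on the product side): +184.9 kJ
equation 2 reversed (C5H12(l) must end up as a reactant): +173.5 kJ
equation 3 × 2 (×2 to match 2 C3H6(g) in the target): (2)·(+20.4) = +40.8 kJ
ΔH°rxn = (1)·(+184.9) + (-1)·(-173.5) + (2)·(+20.4) = 399.2 kJ

ΔH°rxn = 399.2 kJ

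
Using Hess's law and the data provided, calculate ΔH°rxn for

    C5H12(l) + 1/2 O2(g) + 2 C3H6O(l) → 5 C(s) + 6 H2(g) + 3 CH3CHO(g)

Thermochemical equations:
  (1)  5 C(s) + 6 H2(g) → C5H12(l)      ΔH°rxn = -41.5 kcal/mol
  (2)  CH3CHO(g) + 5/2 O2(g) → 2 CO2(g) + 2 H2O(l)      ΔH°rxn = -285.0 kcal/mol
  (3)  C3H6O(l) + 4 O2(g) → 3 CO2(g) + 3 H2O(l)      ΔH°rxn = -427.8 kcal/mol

(1) reversed (C5H12(l) must end up as a reactant): +41.5 kcal/mol
(2) reversed and × 3 (CH3CHO(g) must end up as a product; scale by 3 for the 3 CH3CHO(g)): (-3)·(-285.0) = +855.0 kcal/mol
(3) × 2 (scale by 2 for the 2 C3H6O(l)): (2)·(-427.8) = -855.6 kcal/mol
ΔH°rxn = (+41.5) + (+855.0) + (-855.6) = 40.9 kcal/mol

ΔH°rxn = 40.9 kcal/mol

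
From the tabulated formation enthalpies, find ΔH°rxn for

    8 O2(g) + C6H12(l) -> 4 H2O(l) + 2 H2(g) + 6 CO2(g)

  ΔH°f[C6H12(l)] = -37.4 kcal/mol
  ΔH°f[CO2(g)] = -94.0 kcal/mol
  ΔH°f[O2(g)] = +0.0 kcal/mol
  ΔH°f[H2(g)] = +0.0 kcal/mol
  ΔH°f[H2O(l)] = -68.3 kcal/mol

ΔH°rxn = -799.8 kcal/mol

Products: 4·(-68.3) + 2·(+0.0) + 6·(-94.0) = -837.2
Reactants: 8·(+0.0) + 1·(-37.4) = -37.4
ΔH°rxn = (-837.2) − (-37.4) = -799.8 kcal/mol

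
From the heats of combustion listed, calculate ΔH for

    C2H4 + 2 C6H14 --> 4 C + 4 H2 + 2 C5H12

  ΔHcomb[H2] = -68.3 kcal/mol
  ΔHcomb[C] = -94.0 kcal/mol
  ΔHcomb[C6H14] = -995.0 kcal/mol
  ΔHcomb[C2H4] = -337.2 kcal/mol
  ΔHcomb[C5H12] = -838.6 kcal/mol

ΔH = -0.8 kcal/mol

Using ΔH = Σ nΔHc°(reactants) − Σ nΔHc°(products):
= [1·(-337.2) + 2·(-995.0)] − [4·(-94.0) + 4·(-68.3) + 2·(-838.6)]
= -0.8 kcal/mol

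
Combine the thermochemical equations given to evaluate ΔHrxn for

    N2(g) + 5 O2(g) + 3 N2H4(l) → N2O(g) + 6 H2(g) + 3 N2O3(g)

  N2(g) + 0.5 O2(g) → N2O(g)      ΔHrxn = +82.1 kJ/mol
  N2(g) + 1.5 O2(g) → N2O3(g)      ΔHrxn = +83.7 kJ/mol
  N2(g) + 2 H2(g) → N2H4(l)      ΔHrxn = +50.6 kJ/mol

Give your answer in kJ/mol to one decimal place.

equation 1 as written: +82.1 kJ/mol
equation 2 × 3: (3)·(+83.7) = +251.1 kJ/mol
equation 3 reversed and × 3: (-3)·(+50.6) = -151.8 kJ/mol
ΔHrxn = (1)·(+82.1) + (3)·(+83.7) + (-3)·(+50.6) = 181.4 kJ/mol

ΔHrxn = 181.4 kJ/mol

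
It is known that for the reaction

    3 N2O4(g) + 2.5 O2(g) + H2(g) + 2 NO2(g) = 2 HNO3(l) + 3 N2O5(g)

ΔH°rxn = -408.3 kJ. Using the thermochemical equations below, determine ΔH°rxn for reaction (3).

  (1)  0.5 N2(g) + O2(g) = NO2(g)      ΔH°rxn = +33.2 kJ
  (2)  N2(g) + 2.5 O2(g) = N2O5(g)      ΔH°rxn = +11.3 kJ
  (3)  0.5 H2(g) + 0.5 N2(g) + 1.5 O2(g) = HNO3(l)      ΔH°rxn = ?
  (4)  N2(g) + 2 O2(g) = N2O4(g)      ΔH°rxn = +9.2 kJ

(1) reversed and × 2 (NO2(g) must end up as a reactant; scale by 2 for the 2 NO2(g)): (-2)·(+33.2) = -66.4 kJ
(2) × 3 (×3 to match 3 N2O5(g) in the target): (3)·(+11.3) = +33.9 kJ
(3) × 2 (×2 to match 2 HNO3(l) in the target): contributes 2·x
(4) reversed and × 3 (N2O4(g) must end up as a reactant; scale by 3 for the 3 N2O4(g)): (-3)·(+9.2) = -27.6 kJ
-408.3 = (-66.4) + (+33.9) + (-27.6) + 2·x
x = (-408.3 − (-60.1)) / (2) = -174.1 kJ

ΔH°rxn = -174.1 kJ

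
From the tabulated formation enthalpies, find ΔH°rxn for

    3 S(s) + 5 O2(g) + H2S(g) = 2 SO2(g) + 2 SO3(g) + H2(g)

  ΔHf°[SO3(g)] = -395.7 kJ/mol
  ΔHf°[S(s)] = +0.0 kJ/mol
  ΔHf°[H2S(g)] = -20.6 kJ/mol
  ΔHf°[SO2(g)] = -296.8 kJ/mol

ΔH°rxn = Σ nΔHf°(products) − Σ nΔHf°(reactants).
Products: 2·(-296.8) + 2·(-395.7) + 1·(+0.0) = -1385.0
Reactants: 3·(+0.0) + 5·(+0.0) + 1·(-20.6) = -20.6
ΔH°rxn = (-1385.0) − (-20.6) = -1364.4 kJ/mol

ΔH°rxn = -1364.4 kJ/mol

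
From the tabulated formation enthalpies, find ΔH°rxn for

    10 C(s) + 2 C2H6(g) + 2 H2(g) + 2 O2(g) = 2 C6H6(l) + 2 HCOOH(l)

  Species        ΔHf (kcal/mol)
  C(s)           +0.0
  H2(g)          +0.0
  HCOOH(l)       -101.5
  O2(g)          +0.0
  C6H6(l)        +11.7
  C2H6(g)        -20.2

ΔH°rxn = -139.2 kcal/mol

ΔH°rxn = Σ nΔHf°(products) − Σ nΔHf°(reactants).
Products: 2·(+11.7) + 2·(-101.5) = -179.6
Reactants: 10·(+0.0) + 2·(-20.2) + 2·(+0.0) + 2·(+0.0) = -40.4
ΔH°rxn = (-179.6) − (-40.4) = -139.2 kcal/mol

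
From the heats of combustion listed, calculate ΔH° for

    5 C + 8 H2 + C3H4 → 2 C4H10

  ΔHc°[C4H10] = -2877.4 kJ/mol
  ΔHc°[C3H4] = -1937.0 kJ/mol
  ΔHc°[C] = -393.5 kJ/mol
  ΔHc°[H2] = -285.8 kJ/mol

With combustion enthalpies, reactants minus products:
= [5·(-393.5) + 8·(-285.8) + 1·(-1937.0)] − [2·(-2877.4)]
= -436.1 kJ/mol

ΔH° = -436.1 kJ/mol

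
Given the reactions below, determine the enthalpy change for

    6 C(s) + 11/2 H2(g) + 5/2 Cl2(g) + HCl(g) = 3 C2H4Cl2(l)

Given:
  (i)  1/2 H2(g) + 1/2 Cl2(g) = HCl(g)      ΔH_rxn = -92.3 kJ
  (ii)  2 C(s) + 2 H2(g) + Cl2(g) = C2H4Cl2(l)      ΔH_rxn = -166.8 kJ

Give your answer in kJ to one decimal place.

(i) reversed: +92.3 kJ
(ii) × 3: (3)·(-166.8) = -500.4 kJ
Since enthalpy is a state function, ΔH_rxn = (+92.3) + (-500.4) = -408.1 kJ

ΔH_rxn = -408.1 kJ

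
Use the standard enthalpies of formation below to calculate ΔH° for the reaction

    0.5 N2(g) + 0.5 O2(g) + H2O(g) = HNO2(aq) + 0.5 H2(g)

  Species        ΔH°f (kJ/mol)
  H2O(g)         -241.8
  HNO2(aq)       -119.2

Products: 1·(-119.2) + 1/2·(+0.0) = -119.2
Reactants: 1/2·(+0.0) + 1/2·(+0.0) + 1·(-241.8) = -241.8
ΔH° = (-119.2) − (-241.8) = 122.6 kJ/mol

ΔH° = 122.6 kJ/mol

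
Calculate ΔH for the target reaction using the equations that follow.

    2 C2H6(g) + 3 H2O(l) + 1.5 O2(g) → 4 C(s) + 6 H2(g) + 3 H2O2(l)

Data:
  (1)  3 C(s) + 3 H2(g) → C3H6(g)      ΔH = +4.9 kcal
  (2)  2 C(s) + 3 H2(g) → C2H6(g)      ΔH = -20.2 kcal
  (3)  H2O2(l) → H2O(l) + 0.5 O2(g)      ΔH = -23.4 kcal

(1): not needed (C3H6(g) appears nowhere else).
(2) reversed and × 2 (C2H6(g) must end up as a reactant; ×2 to match 2 C2H6(g) in the target): (-2)·(-20.2) = +40.4 kcal
(3) reversed and × 3 (H2O2(l) must end up as a product; scale by 3 for the 3 H2O2(l)): (-3)·(-23.4) = +70.2 kcal
Summing the manipulated equations, ΔH = (+40.4) + (+70.2) = 110.6 kcal

ΔH = 110.6 kcal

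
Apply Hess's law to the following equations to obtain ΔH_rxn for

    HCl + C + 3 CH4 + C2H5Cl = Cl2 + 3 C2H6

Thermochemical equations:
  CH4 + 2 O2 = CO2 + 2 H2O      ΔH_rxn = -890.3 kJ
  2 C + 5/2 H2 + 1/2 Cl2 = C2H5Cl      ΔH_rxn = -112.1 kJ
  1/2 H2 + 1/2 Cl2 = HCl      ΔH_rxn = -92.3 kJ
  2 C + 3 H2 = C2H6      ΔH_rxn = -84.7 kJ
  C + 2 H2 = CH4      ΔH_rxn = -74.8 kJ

ΔH_rxn = 174.7 kJ

equation 1: not needed (O2 appears nowhere else).
equation 2 reversed (C2H5Cl must end up as a reactant): +112.1 kJ
equation 3 reversed (HCl must end up as a reactant): +92.3 kJ
equation 4 × 3 (scale by 3 for the 3 C2H6): (3)·(-84.7) = -254.1 kJ
equation 5 reversed and × 3: (-3)·(-74.8) = +224.4 kJ
Since enthalpy is a state function, ΔH_rxn = (+112.1) + (+92.3) + (-254.1) + (+224.4) = 174.7 kJ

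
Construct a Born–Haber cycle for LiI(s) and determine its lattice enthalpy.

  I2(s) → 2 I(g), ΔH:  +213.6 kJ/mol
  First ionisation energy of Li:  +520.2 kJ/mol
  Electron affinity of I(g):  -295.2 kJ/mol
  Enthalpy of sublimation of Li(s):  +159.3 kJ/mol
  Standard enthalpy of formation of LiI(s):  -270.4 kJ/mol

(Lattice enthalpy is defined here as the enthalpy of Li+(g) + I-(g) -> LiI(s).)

U = -761.5 kJ/mol

ΔHf° = 1·ΔHsub + 1·(ΣIE) + 1/2·D(I2) + 1·EA + U
-270.4 = 1·(+159.3) + 1·(+520.2) + 1/2·(+213.6) + 1·(-295.2) + U
U = -270.4 − (+491.1) = -761.5 kJ/mol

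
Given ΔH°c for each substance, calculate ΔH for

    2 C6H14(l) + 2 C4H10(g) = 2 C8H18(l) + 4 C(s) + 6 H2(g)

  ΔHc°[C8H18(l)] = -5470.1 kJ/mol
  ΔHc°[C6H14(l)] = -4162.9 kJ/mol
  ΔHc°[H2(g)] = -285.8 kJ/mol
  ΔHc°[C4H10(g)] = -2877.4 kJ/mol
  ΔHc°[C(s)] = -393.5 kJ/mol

ΔH = 148.4 kJ/mol

With combustion enthalpies, reactants minus products:
= [2·(-4162.9) + 2·(-2877.4)] − [2·(-5470.1) + 4·(-393.5) + 6·(-285.8)]
= 148.4 kJ/mol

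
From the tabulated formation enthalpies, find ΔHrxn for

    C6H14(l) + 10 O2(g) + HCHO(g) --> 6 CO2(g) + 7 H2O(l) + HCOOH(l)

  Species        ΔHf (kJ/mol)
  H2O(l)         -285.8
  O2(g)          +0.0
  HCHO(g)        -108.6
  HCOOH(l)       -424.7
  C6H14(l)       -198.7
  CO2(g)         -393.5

ΔHrxn = -4479.0 kJ/mol

Products: 6·(-393.5) + 7·(-285.8) + 1·(-424.7) = -4786.3
Reactants: 1·(-198.7) + 10·(+0.0) + 1·(-108.6) = -307.3
ΔHrxn = (-4786.3) − (-307.3) = -4479.0 kJ/mol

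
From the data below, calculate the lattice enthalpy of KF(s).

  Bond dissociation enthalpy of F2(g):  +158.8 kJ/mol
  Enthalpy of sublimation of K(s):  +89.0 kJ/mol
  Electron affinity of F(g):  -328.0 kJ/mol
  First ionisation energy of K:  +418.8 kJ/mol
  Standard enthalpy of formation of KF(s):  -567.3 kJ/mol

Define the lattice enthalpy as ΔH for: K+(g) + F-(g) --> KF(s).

U = -826.5 kJ/mol

ΔHf° = 1·ΔHsub + 1·(ΣIE) + 1/2·D(F2) + 1·EA + U
-567.3 = 1·(+89.0) + 1·(+418.8) + 1/2·(+158.8) + 1·(-328.0) + U
U = -567.3 − (+259.2) = -826.5 kJ/mol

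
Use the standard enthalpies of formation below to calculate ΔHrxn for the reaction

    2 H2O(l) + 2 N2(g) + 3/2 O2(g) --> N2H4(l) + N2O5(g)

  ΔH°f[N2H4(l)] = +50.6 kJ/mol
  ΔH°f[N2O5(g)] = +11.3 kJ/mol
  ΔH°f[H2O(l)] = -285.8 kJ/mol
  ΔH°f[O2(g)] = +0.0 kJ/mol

ΔHrxn = 633.5 kJ/mol

Products: 1·(+50.6) + 1·(+11.3) = +61.9
Reactants: 2·(-285.8) + 2·(+0.0) + 3/2·(+0.0) = -571.6
ΔHrxn = (+61.9) − (-571.6) = 633.5 kJ/mol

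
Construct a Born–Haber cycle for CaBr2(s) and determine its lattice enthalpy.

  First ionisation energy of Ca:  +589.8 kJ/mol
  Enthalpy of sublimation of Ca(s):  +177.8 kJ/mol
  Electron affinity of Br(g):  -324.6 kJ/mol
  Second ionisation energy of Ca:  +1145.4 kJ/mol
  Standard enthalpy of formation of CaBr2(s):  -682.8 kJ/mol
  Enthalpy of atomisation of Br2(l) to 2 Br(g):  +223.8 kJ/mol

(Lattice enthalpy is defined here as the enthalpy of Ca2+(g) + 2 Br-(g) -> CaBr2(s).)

U = -2170.4 kJ/mol

ΔHf° = 1·ΔHsub + 1·(ΣIE) + 1·D(Br2) + 2·EA + U
-682.8 = 1·(+177.8) + 1·(+1735.2) + 1·(+223.8) + 2·(-324.6) + U
U = -682.8 − (+1487.6) = -2170.4 kJ/mol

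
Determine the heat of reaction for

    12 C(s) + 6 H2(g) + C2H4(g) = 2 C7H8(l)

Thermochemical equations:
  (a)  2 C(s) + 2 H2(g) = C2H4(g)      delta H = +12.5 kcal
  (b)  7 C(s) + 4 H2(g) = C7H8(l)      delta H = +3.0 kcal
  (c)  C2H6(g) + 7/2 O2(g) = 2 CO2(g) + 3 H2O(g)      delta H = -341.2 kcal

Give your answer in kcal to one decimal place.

(a) reversed (reverse to put C2H4(g) on the reactant side): -12.5 kcal
(b) × 2 (×2 to match 2 C7H8(l) in the target): (2)·(+3.0) = +6.0 kcal
(c): not needed (O2(g) appears nowhere else).
By Hess's law, delta H = (-1)·(+12.5) + (2)·(+3.0) = -6.5 kcal

delta H = -6.5 kcal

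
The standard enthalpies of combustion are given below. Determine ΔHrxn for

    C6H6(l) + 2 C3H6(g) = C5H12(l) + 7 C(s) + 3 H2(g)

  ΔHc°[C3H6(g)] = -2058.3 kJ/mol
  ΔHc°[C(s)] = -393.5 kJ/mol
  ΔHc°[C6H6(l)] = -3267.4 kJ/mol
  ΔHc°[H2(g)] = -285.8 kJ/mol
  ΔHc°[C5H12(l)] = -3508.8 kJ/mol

ΔHrxn = -263.3 kJ/mol

Using ΔH = Σ nΔHc°(reactants) − Σ nΔHc°(products):
= [1·(-3267.4) + 2·(-2058.3)] − [1·(-3508.8) + 7·(-393.5) + 3·(-285.8)]
= -263.3 kJ/mol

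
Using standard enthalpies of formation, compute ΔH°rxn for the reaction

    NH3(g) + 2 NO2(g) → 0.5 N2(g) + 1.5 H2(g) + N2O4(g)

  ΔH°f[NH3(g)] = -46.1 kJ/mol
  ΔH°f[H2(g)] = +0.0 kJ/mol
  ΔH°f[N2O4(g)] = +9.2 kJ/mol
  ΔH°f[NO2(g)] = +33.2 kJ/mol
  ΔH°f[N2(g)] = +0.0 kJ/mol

Products: 1/2·(+0.0) + 3/2·(+0.0) + 1·(+9.2) = +9.2
Reactants: 1·(-46.1) + 2·(+33.2) = +20.3
ΔH°rxn = (+9.2) − (+20.3) = -11.1 kJ/mol

ΔH°rxn = -11.1 kJ/mol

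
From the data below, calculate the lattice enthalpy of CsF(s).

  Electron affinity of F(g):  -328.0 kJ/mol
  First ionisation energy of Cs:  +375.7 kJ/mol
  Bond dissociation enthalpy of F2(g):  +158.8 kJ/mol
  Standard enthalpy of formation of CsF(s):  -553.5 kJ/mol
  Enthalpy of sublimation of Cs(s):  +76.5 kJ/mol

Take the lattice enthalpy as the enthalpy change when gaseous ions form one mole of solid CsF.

ΔHf° = 1·ΔHsub + 1·(ΣIE) + 1/2·D(F2) + 1·EA + U
-553.5 = 1·(+76.5) + 1·(+375.7) + 1/2·(+158.8) + 1·(-328.0) + U
U = -553.5 − (+203.6) = -757.1 kJ/mol

U = -757.1 kJ/mol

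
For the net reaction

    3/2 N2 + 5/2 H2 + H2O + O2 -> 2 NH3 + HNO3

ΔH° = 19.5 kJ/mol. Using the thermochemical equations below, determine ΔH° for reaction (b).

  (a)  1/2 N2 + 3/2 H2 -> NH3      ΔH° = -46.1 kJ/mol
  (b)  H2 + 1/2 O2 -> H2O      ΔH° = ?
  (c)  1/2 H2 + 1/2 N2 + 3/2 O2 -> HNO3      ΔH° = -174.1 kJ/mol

(a) × 2 (scale by 2 for the 2 NH3): (2)·(-46.1) = -92.2 kJ/mol
(b) reversed (H2O must end up as a reactant): contributes −x
(c) as written (HNO3 already on the product side): -174.1 kJ/mol
+19.5 = (-92.2) + (-174.1) − x
x = (+19.5 − (-266.3)) / (-1) = -285.8 kJ/mol

ΔH° = -285.8 kJ/mol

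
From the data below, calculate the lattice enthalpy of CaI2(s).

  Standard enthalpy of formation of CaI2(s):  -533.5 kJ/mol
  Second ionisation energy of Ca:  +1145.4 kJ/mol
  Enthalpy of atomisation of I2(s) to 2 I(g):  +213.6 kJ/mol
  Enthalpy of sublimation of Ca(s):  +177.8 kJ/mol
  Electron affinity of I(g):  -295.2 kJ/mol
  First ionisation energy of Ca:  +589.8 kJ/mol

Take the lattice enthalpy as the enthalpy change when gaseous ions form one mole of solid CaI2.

ΔHf° = 1·ΔHsub + 1·(ΣIE) + 1·D(I2) + 2·EA + U
-533.5 = 1·(+177.8) + 1·(+1735.2) + 1·(+213.6) + 2·(-295.2) + U
U = -533.5 − (+1536.2) = -2069.7 kJ/mol

U = -2069.7 kJ/mol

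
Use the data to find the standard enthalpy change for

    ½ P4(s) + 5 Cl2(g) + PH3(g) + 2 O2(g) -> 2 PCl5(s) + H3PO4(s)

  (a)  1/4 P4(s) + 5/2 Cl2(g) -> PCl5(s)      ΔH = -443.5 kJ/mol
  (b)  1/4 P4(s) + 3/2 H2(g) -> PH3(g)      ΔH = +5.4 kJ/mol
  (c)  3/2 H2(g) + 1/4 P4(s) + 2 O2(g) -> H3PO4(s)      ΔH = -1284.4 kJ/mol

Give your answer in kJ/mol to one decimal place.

ΔH = -2176.8 kJ/mol

(a) × 2: (2)·(-443.5) = -887.0 kJ/mol
(b) reversed: -5.4 kJ/mol
(c) as written: -1284.4 kJ/mol
Combining the equations, ΔH = (2)·(-443.5) + (-1)·(+5.4) + (1)·(-1284.4) = -2176.8 kJ/mol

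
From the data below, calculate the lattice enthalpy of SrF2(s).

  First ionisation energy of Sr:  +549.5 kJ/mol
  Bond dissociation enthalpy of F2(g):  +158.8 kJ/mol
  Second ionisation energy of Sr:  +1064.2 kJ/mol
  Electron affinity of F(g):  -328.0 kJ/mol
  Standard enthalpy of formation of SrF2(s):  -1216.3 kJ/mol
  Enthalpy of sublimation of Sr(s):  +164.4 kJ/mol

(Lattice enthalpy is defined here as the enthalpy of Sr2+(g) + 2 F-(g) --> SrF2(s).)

ΔHf° = 1·ΔHsub + 1·(ΣIE) + 1·D(F2) + 2·EA + U
-1216.3 = 1·(+164.4) + 1·(+1613.7) + 1·(+158.8) + 2·(-328.0) + U
U = -1216.3 − (+1280.9) = -2497.2 kJ/mol

U = -2497.2 kJ/mol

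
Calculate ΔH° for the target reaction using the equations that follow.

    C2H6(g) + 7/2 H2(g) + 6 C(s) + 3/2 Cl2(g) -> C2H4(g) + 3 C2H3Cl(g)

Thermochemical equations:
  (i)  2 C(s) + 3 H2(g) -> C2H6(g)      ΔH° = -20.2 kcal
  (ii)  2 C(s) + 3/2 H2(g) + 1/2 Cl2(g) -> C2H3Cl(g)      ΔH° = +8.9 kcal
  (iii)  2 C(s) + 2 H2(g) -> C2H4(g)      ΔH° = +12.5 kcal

ΔH° = 59.4 kcal

(i) reversed: +20.2 kcal
(ii) × 3: (3)·(+8.9) = +26.7 kcal
(iii) as written: +12.5 kcal
ΔH° = (-1)·(-20.2) + (3)·(+8.9) + (1)·(+12.5) = 59.4 kcal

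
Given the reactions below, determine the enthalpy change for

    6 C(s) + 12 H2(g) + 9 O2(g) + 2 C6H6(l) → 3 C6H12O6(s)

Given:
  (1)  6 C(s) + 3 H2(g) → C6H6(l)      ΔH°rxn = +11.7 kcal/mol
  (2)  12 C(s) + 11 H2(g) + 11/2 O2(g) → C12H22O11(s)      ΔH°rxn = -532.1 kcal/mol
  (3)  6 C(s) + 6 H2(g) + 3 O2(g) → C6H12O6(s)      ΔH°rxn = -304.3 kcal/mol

(1) reversed and × 2: (-2)·(+11.7) = -23.4 kcal/mol
(2): not needed.
(3) × 3: (3)·(-304.3) = -912.9 kcal/mol
ΔH°rxn = (-23.4) + (-912.9) = -936.3 kcal/mol

ΔH°rxn = -936.3 kcal/mol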